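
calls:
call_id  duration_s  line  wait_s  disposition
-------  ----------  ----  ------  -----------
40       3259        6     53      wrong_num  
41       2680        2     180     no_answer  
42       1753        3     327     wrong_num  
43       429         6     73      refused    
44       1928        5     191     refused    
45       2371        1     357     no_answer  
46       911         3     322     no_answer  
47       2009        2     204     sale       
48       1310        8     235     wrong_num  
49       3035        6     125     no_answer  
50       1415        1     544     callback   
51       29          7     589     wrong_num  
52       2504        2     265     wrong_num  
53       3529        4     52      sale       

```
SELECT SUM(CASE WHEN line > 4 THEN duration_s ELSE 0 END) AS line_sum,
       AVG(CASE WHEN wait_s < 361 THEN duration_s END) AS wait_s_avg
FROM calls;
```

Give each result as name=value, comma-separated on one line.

line_sum=9990, wait_s_avg=2143.1666666667

[line_sum: line > 4]
call_id=40: ✓ → 3259
call_id=41: ✗
call_id=42: ✗
call_id=43: ✓ → 429
call_id=44: ✓ → 1928
call_id=45: ✗
call_id=46: ✗
call_id=47: ✗
call_id=48: ✓ → 1310
call_id=49: ✓ → 3035
call_id=50: ✗
call_id=51: ✓ → 29
call_id=52: ✗
call_id=53: ✗
line_sum = 3259 + 429 + 1928 + 1310 + 3035 + 29 = 9990
—
[wait_s_avg: wait_s < 361]
call_id=40: ✓ → 3259
call_id=41: ✓ → 2680
call_id=42: ✓ → 1753
call_id=43: ✓ → 429
call_id=44: ✓ → 1928
call_id=45: ✓ → 2371
call_id=46: ✓ → 911
call_id=47: ✓ → 2009
call_id=48: ✓ → 1310
call_id=49: ✓ → 3035
call_id=50: ✗
call_id=51: ✗
call_id=52: ✓ → 2504
call_id=53: ✓ → 3529
wait_s_avg = (3259 + 2680 + 1753 + 429 + 1928 + 2371 + 911 + 2009 + 1310 + 3035 + 2504 + 3529) / 12 = 2143.1666666667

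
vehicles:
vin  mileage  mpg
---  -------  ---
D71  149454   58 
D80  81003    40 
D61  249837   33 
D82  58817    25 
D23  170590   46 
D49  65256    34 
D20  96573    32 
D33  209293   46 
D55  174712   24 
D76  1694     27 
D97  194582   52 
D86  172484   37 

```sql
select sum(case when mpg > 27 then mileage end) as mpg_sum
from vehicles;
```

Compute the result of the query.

vin=D71: ✓ → 149454
vin=D80: ✓ → 81003
vin=D61: ✓ → 249837
vin=D82: ✗
vin=D23: ✓ → 170590
vin=D49: ✓ → 65256
vin=D20: ✓ → 96573
vin=D33: ✓ → 209293
vin=D55: ✗
vin=D76: ✗
vin=D97: ✓ → 194582
vin=D86: ✓ → 172484
mpg_sum = 149454 + 81003 + 249837 + 170590 + 65256 + 96573 + 209293 + 194582 + 172484 = 1389072

1389072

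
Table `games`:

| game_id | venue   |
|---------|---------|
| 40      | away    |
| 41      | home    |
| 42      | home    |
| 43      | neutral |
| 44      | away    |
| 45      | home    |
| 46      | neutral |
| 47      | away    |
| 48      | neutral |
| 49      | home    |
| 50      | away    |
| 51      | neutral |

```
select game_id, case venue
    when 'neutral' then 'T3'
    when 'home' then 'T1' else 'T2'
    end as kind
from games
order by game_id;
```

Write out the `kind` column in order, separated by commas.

game_id=40: ELSE → T2
game_id=41: venue='home' → T1
game_id=42: venue='home' → T1
game_id=43: venue='neutral' → T3
game_id=44: ELSE → T2
game_id=45: venue='home' → T1
game_id=46: venue='neutral' → T3
game_id=47: ELSE → T2
game_id=48: venue='neutral' → T3
game_id=49: venue='home' → T1
game_id=50: ELSE → T2
game_id=51: venue='neutral' → T3

T2, T1, T1, T3, T2, T1, T3, T2, T3, T1, T2, T3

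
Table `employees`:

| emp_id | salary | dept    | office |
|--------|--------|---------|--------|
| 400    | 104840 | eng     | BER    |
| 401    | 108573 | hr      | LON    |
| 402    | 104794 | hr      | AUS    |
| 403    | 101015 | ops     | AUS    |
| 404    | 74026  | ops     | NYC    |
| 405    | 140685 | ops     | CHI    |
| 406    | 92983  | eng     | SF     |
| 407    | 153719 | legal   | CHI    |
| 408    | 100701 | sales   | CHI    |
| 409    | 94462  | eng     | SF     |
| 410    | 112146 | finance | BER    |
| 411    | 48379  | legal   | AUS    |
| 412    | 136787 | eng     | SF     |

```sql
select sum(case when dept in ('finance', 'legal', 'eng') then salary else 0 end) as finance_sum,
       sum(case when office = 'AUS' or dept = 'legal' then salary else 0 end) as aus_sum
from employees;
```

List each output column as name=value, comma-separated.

finance_sum=743316, aus_sum=407907

[finance_sum: dept in ('finance', 'legal', 'eng')]
emp_id=400: ✓ → 104840
emp_id=401: ✗
emp_id=402: ✗
emp_id=403: ✗
emp_id=404: ✗
emp_id=405: ✗
emp_id=406: ✓ → 92983
emp_id=407: ✓ → 153719
emp_id=408: ✗
emp_id=409: ✓ → 94462
emp_id=410: ✓ → 112146
emp_id=411: ✓ → 48379
emp_id=412: ✓ → 136787
finance_sum = 104840 + 92983 + 153719 + 94462 + 112146 + 48379 + 136787 = 743316
—
[aus_sum: office = 'AUS' or dept = 'legal']
emp_id=400: ✗
emp_id=401: ✗
emp_id=402: ✓ → 104794
emp_id=403: ✓ → 101015
emp_id=404: ✗
emp_id=405: ✗
emp_id=406: ✗
emp_id=407: ✓ → 153719
emp_id=408: ✗
emp_id=409: ✗
emp_id=410: ✗
emp_id=411: ✓ → 48379
emp_id=412: ✗
aus_sum = 104794 + 101015 + 153719 + 48379 = 407907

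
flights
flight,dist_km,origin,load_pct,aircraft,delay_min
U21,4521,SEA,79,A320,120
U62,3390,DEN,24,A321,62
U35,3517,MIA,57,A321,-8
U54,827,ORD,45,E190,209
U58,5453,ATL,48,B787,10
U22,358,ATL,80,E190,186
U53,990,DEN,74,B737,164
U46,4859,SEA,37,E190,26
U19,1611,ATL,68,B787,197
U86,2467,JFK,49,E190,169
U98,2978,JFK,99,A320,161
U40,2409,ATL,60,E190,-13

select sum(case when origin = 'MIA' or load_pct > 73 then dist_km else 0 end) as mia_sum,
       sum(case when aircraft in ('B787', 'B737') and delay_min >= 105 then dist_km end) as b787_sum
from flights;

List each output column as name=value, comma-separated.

[mia_sum: origin = 'MIA' or load_pct > 73]
flight=U21: ✓ → 4521
flight=U62: ✗
flight=U35: ✓ → 3517
flight=U54: ✗
flight=U58: ✗
flight=U22: ✓ → 358
flight=U53: ✓ → 990
flight=U46: ✗
flight=U19: ✗
flight=U86: ✗
flight=U98: ✓ → 2978
flight=U40: ✗
mia_sum = 4521 + 3517 + 358 + 990 + 2978 = 12364
—
[b787_sum: aircraft in ('B787', 'B737') and delay_min >= 105]
flight=U21: ✗
flight=U62: ✗
flight=U35: ✗
flight=U54: ✗
flight=U58: ✗
flight=U22: ✗
flight=U53: ✓ → 990
flight=U46: ✗
flight=U19: ✓ → 1611
flight=U86: ✗
flight=U98: ✗
flight=U40: ✗
b787_sum = 990 + 1611 = 2601

mia_sum=12364, b787_sum=2601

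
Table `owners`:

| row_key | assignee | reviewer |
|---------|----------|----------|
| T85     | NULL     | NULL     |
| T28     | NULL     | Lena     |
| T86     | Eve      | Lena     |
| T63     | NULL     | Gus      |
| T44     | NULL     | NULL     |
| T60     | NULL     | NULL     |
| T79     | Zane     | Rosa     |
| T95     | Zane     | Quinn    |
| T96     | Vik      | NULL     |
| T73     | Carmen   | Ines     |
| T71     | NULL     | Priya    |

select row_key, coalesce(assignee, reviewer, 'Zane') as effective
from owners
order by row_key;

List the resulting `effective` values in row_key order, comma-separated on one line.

row_key=T28: assignee=NULL, reviewer=Lena → Lena
row_key=T44: assignee=NULL, reviewer=NULL, → literal Zane → Zane
row_key=T60: assignee=NULL, reviewer=NULL, → literal Zane → Zane
row_key=T63: assignee=NULL, reviewer=Gus → Gus
row_key=T71: assignee=NULL, reviewer=Priya → Priya
row_key=T73: assignee=Carmen → Carmen
row_key=T79: assignee=Zane → Zane
row_key=T85: assignee=NULL, reviewer=NULL, → literal Zane → Zane
row_key=T86: assignee=Eve → Eve
row_key=T95: assignee=Zane → Zane
row_key=T96: assignee=Vik → Vik

Lena, Zane, Zane, Gus, Priya, Carmen, Zane, Zane, Eve, Zane, Vik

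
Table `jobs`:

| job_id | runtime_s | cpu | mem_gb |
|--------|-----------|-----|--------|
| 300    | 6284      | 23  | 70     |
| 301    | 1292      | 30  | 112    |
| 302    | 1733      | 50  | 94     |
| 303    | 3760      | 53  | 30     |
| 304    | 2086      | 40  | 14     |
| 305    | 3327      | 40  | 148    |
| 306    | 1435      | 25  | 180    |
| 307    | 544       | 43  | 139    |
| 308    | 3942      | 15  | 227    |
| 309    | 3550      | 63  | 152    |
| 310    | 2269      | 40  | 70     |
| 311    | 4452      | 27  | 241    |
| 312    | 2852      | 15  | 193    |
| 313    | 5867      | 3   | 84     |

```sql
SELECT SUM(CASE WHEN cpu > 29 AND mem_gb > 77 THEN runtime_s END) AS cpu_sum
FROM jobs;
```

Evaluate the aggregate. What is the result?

10446

job_id=300: ✗
job_id=301: ✓ → 1292
job_id=302: ✓ → 1733
job_id=303: ✗
job_id=304: ✗
job_id=305: ✓ → 3327
job_id=306: ✗
job_id=307: ✓ → 544
job_id=308: ✗
job_id=309: ✓ → 3550
job_id=310: ✗
job_id=311: ✗
job_id=312: ✗
job_id=313: ✗
cpu_sum = 1292 + 1733 + 3327 + 544 + 3550 = 10446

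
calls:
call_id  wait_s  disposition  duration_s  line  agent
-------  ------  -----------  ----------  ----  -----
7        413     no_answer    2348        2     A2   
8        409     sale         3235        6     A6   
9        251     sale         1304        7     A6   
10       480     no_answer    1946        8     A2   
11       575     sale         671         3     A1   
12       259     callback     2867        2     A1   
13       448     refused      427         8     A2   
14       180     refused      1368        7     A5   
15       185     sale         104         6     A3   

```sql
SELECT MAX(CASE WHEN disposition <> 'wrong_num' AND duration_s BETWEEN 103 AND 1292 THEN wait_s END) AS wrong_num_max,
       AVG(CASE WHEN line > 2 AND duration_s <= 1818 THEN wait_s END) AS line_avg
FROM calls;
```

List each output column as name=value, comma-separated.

wrong_num_max=575, line_avg=327.8

[wrong_num_max: disposition <> 'wrong_num' AND duration_s BETWEEN 103 AND 1292]
call_id=7: ✗
call_id=8: ✗
call_id=9: ✗
call_id=10: ✗
call_id=11: ✓ → 575
call_id=12: ✗
call_id=13: ✓ → 448
call_id=14: ✗
call_id=15: ✓ → 185
wrong_num_max = MAX(575, 448, 185) = 575
—
[line_avg: line > 2 AND duration_s <= 1818]
call_id=7: ✗
call_id=8: ✗
call_id=9: ✓ → 251
call_id=10: ✗
call_id=11: ✓ → 575
call_id=12: ✗
call_id=13: ✓ → 448
call_id=14: ✓ → 180
call_id=15: ✓ → 185
line_avg = (251 + 575 + 448 + 180 + 185) / 5 = 327.8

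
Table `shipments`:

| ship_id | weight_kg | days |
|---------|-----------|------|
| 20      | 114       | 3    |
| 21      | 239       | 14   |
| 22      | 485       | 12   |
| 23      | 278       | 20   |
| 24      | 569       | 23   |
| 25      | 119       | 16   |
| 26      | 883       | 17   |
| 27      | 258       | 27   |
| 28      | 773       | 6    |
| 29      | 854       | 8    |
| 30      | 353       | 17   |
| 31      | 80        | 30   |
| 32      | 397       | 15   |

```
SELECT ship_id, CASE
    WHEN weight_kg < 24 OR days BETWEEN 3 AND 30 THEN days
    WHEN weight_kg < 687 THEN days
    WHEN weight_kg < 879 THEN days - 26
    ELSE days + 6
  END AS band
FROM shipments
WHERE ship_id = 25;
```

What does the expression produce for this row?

ship_id = 25: weight_kg=119, days=16.
weight_kg < 24 OR days BETWEEN 3 AND 30 → true → 16

16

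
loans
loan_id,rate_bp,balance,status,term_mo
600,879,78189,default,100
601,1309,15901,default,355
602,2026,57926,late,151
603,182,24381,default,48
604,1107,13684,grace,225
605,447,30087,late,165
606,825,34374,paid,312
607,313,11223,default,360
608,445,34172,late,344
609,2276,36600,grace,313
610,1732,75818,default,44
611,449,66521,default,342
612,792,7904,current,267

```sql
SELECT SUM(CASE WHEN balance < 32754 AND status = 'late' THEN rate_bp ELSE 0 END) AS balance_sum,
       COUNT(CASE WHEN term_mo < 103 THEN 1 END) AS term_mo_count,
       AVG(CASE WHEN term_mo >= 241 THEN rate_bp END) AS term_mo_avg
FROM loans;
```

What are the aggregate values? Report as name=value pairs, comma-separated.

balance_sum=447, term_mo_count=3, term_mo_avg=915.5714285714

[balance_sum: balance < 32754 AND status = 'late']
loan_id=600: ✗
loan_id=601: ✗
loan_id=602: ✗
loan_id=603: ✗
loan_id=604: ✗
loan_id=605: ✓ → 447
loan_id=606: ✗
loan_id=607: ✗
loan_id=608: ✗
loan_id=609: ✗
loan_id=610: ✗
loan_id=611: ✗
loan_id=612: ✗
balance_sum = 447
—
[term_mo_count: term_mo < 103]
loan_id=600: ✓ → 1
loan_id=601: ✗
loan_id=602: ✗
loan_id=603: ✓ → 1
loan_id=604: ✗
loan_id=605: ✗
loan_id=606: ✗
loan_id=607: ✗
loan_id=608: ✗
loan_id=609: ✗
loan_id=610: ✓ → 1
loan_id=611: ✗
loan_id=612: ✗
term_mo_count = COUNT(1, 1, 1) = 3
—
[term_mo_avg: term_mo >= 241]
loan_id=600: ✗
loan_id=601: ✓ → 1309
loan_id=602: ✗
loan_id=603: ✗
loan_id=604: ✗
loan_id=605: ✗
loan_id=606: ✓ → 825
loan_id=607: ✓ → 313
loan_id=608: ✓ → 445
loan_id=609: ✓ → 2276
loan_id=610: ✗
loan_id=611: ✓ → 449
loan_id=612: ✓ → 792
term_mo_avg = (1309 + 825 + 313 + 445 + 2276 + 449 + 792) / 7 = 915.5714285714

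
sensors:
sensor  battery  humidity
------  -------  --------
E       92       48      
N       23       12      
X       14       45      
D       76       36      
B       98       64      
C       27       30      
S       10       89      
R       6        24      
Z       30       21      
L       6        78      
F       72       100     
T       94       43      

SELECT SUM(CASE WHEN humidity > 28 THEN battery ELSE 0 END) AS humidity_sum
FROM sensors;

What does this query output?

489

sensor=E: ✓ → 92
sensor=N: ✗
sensor=X: ✓ → 14
sensor=D: ✓ → 76
sensor=B: ✓ → 98
sensor=C: ✓ → 27
sensor=S: ✓ → 10
sensor=R: ✗
sensor=Z: ✗
sensor=L: ✓ → 6
sensor=F: ✓ → 72
sensor=T: ✓ → 94
humidity_sum = 92 + 14 + 76 + 98 + 27 + 10 + 6 + 72 + 94 = 489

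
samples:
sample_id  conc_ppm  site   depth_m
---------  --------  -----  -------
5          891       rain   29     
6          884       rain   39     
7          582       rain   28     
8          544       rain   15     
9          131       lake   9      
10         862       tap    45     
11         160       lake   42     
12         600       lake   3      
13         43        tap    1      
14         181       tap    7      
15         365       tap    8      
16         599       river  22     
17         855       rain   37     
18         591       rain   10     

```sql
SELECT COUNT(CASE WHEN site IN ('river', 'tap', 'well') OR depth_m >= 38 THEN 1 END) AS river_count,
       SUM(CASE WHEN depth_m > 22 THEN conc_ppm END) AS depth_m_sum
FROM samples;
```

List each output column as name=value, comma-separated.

river_count=7, depth_m_sum=4234

[river_count: site IN ('river', 'tap', 'well') OR depth_m >= 38]
sample_id=5: ✗
sample_id=6: ✓ → 1
sample_id=7: ✗
sample_id=8: ✗
sample_id=9: ✗
sample_id=10: ✓ → 1
sample_id=11: ✓ → 1
sample_id=12: ✗
sample_id=13: ✓ → 1
sample_id=14: ✓ → 1
sample_id=15: ✓ → 1
sample_id=16: ✓ → 1
sample_id=17: ✗
sample_id=18: ✗
river_count = COUNT(1, 1, 1, 1, 1, 1, 1) = 7
—
[depth_m_sum: depth_m > 22]
sample_id=5: ✓ → 891
sample_id=6: ✓ → 884
sample_id=7: ✓ → 582
sample_id=8: ✗
sample_id=9: ✗
sample_id=10: ✓ → 862
sample_id=11: ✓ → 160
sample_id=12: ✗
sample_id=13: ✗
sample_id=14: ✗
sample_id=15: ✗
sample_id=16: ✗
sample_id=17: ✓ → 855
sample_id=18: ✗
depth_m_sum = 891 + 884 + 582 + 862 + 160 + 855 = 4234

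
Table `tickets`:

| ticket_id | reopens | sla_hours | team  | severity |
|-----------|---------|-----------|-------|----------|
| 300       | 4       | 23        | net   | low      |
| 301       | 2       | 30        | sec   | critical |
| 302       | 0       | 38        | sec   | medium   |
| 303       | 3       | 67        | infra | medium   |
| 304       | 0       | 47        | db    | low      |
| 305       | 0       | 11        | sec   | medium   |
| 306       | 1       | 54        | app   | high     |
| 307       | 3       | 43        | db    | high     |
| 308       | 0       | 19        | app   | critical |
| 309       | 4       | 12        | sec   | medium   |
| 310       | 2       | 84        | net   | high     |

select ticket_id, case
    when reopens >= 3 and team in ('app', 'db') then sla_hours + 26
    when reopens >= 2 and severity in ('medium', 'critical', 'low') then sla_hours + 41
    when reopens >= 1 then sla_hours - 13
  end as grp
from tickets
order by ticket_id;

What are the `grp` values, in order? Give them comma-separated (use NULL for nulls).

ticket_id=300: reopens >= 2 and severity in ('medium', 'critical', 'low') → 64
ticket_id=301: reopens >= 2 and severity in ('medium', 'critical', 'low') → 71
ticket_id=302: (no match → NULL) → NULL
ticket_id=303: reopens >= 2 and severity in ('medium', 'critical', 'low') → 108
ticket_id=304: (no match → NULL) → NULL
ticket_id=305: (no match → NULL) → NULL
ticket_id=306: reopens >= 1 → 41
ticket_id=307: reopens >= 3 and team in ('app', 'db') → 69
ticket_id=308: (no match → NULL) → NULL
ticket_id=309: reopens >= 2 and severity in ('medium', 'critical', 'low') → 53
ticket_id=310: reopens >= 1 → 71

64, 71, NULL, 108, NULL, NULL, 41, 69, NULL, 53, 71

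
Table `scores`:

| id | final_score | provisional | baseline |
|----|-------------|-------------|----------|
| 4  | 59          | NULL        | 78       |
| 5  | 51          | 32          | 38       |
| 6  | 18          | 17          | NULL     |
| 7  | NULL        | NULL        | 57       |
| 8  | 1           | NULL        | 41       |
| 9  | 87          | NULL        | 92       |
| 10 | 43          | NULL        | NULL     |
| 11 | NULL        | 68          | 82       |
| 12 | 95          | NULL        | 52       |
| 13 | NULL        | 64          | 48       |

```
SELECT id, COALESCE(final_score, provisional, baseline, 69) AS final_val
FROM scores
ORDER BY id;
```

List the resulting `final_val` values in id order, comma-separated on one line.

id=4: final_score=59 → 59
id=5: final_score=51 → 51
id=6: final_score=18 → 18
id=7: final_score=NULL, provisional=NULL, baseline=57 → 57
id=8: final_score=1 → 1
id=9: final_score=87 → 87
id=10: final_score=43 → 43
id=11: final_score=NULL, provisional=68 → 68
id=12: final_score=95 → 95
id=13: final_score=NULL, provisional=64 → 64

59, 51, 18, 57, 1, 87, 43, 68, 95, 64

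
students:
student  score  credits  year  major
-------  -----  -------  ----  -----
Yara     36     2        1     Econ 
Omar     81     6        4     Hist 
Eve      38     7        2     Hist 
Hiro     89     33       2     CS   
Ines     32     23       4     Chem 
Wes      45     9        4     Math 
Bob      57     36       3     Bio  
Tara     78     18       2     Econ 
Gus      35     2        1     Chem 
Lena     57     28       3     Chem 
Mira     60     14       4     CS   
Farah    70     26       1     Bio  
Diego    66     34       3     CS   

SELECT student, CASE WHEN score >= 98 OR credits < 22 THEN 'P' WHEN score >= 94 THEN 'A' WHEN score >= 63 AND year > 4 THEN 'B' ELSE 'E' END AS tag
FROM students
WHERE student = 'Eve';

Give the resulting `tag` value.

P

student = Eve: score=38, credits=7, year=2, major=Hist.
score >= 98 OR credits < 22 → true → P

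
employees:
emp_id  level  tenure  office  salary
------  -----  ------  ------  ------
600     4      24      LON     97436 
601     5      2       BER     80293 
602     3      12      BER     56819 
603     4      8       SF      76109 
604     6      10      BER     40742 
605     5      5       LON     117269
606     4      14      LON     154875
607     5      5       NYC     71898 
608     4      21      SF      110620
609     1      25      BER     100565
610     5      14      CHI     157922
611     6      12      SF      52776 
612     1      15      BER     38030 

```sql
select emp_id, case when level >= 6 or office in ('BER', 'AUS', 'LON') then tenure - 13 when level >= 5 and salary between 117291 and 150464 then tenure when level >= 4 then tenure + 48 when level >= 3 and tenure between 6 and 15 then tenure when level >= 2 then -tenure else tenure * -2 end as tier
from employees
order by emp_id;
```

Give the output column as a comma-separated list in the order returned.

emp_id=600: level >= 6 or office in ('BER', 'AUS', 'LON') → 11
emp_id=601: level >= 6 or office in ('BER', 'AUS', 'LON') → -11
emp_id=602: level >= 6 or office in ('BER', 'AUS', 'LON') → -1
emp_id=603: level >= 4 → 56
emp_id=604: level >= 6 or office in ('BER', 'AUS', 'LON') → -3
emp_id=605: level >= 6 or office in ('BER', 'AUS', 'LON') → -8
emp_id=606: level >= 6 or office in ('BER', 'AUS', 'LON') → 1
emp_id=607: level >= 4 → 53
emp_id=608: level >= 4 → 69
emp_id=609: level >= 6 or office in ('BER', 'AUS', 'LON') → 12
emp_id=610: level >= 4 → 62
emp_id=611: level >= 6 or office in ('BER', 'AUS', 'LON') → -1
emp_id=612: level >= 6 or office in ('BER', 'AUS', 'LON') → 2

11, -11, -1, 56, -3, -8, 1, 53, 69, 12, 62, -1, 2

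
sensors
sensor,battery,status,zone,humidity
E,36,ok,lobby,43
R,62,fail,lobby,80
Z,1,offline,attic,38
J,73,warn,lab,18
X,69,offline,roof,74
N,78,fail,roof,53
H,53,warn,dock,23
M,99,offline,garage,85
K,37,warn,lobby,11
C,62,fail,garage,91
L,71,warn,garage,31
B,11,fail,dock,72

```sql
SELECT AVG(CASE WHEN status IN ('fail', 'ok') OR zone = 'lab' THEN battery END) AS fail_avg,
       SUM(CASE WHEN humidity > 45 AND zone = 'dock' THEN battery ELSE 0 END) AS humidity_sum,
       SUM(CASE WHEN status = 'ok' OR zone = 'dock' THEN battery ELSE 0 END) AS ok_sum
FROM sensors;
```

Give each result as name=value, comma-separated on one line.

fail_avg=53.6666666667, humidity_sum=11, ok_sum=100

[fail_avg: status IN ('fail', 'ok') OR zone = 'lab']
sensor=E: ✓ → 36
sensor=R: ✓ → 62
sensor=Z: ✗
sensor=J: ✓ → 73
sensor=X: ✗
sensor=N: ✓ → 78
sensor=H: ✗
sensor=M: ✗
sensor=K: ✗
sensor=C: ✓ → 62
sensor=L: ✗
sensor=B: ✓ → 11
fail_avg = (36 + 62 + 73 + 78 + 62 + 11) / 6 = 53.6666666667
—
[humidity_sum: humidity > 45 AND zone = 'dock']
sensor=E: ✗
sensor=R: ✗
sensor=Z: ✗
sensor=J: ✗
sensor=X: ✗
sensor=N: ✗
sensor=H: ✗
sensor=M: ✗
sensor=K: ✗
sensor=C: ✗
sensor=L: ✗
sensor=B: ✓ → 11
humidity_sum = 11
—
[ok_sum: status = 'ok' OR zone = 'dock']
sensor=E: ✓ → 36
sensor=R: ✗
sensor=Z: ✗
sensor=J: ✗
sensor=X: ✗
sensor=N: ✗
sensor=H: ✓ → 53
sensor=M: ✗
sensor=K: ✗
sensor=C: ✗
sensor=L: ✗
sensor=B: ✓ → 11
ok_sum = 36 + 53 + 11 = 100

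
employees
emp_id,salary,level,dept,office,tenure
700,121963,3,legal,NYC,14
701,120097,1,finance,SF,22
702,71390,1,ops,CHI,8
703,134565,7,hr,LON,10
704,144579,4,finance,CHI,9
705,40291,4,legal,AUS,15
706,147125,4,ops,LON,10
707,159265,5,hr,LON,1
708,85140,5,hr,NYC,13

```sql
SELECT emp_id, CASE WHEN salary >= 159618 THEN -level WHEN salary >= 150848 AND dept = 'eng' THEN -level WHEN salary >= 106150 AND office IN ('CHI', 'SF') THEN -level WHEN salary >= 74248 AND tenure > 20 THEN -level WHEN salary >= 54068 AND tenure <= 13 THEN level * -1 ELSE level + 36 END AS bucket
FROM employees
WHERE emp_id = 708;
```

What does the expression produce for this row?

-5

emp_id = 708: salary=85140, level=5, dept=hr, office=NYC, tenure=13.
salary >= 159618 → false
salary >= 150848 AND dept = 'eng' → false
salary >= 106150 AND office IN ('CHI', 'SF') → false
salary >= 74248 AND tenure > 20 → false
salary >= 54068 AND tenure <= 13 → true → -5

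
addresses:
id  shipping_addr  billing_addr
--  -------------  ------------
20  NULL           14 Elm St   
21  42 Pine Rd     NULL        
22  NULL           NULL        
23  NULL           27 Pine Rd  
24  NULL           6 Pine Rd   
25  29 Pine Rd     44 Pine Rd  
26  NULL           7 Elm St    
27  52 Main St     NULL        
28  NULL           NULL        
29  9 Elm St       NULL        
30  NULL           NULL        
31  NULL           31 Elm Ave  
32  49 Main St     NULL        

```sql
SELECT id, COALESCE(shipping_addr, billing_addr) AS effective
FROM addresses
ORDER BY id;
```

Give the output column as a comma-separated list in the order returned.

id=20: shipping_addr=NULL, billing_addr=14 Elm St → 14 Elm St
id=21: shipping_addr=42 Pine Rd → 42 Pine Rd
id=22: shipping_addr=NULL, billing_addr=NULL (all NULL) → NULL
id=23: shipping_addr=NULL, billing_addr=27 Pine Rd → 27 Pine Rd
id=24: shipping_addr=NULL, billing_addr=6 Pine Rd → 6 Pine Rd
id=25: shipping_addr=29 Pine Rd → 29 Pine Rd
id=26: shipping_addr=NULL, billing_addr=7 Elm St → 7 Elm St
id=27: shipping_addr=52 Main St → 52 Main St
id=28: shipping_addr=NULL, billing_addr=NULL (all NULL) → NULL
id=29: shipping_addr=9 Elm St → 9 Elm St
id=30: shipping_addr=NULL, billing_addr=NULL (all NULL) → NULL
id=31: shipping_addr=NULL, billing_addr=31 Elm Ave → 31 Elm Ave
id=32: shipping_addr=49 Main St → 49 Main St

14 Elm St, 42 Pine Rd, NULL, 27 Pine Rd, 6 Pine Rd, 29 Pine Rd, 7 Elm St, 52 Main St, NULL, 9 Elm St, NULL, 31 Elm Ave, 49 Main St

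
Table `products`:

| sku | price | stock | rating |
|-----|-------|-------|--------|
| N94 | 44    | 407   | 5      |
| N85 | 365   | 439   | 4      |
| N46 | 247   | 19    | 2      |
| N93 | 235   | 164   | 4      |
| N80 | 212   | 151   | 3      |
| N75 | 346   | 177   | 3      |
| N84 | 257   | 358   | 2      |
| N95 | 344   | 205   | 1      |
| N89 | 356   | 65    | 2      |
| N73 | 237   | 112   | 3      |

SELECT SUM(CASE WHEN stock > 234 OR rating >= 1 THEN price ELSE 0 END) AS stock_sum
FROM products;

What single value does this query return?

sku=N94: ✓ → 44
sku=N85: ✓ → 365
sku=N46: ✓ → 247
sku=N93: ✓ → 235
sku=N80: ✓ → 212
sku=N75: ✓ → 346
sku=N84: ✓ → 257
sku=N95: ✓ → 344
sku=N89: ✓ → 356
sku=N73: ✓ → 237
stock_sum = 44 + 365 + 247 + 235 + 212 + 346 + 257 + 344 + 356 + 237 = 2643

2643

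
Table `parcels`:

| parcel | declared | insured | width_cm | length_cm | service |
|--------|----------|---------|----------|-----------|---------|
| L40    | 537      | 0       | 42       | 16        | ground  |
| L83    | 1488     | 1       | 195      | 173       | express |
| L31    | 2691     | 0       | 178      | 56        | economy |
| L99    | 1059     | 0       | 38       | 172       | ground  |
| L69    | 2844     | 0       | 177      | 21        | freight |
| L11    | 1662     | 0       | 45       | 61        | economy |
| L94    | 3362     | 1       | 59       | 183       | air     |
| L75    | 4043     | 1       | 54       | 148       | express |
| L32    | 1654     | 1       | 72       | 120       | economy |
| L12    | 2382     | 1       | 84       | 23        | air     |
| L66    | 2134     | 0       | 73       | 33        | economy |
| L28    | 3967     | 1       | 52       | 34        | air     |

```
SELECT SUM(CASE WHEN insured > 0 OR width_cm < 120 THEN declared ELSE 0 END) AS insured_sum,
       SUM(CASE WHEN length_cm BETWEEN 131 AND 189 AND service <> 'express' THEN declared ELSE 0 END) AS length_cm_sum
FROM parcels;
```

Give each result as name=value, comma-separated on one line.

[insured_sum: insured > 0 OR width_cm < 120]
parcel=L40: ✓ → 537
parcel=L83: ✓ → 1488
parcel=L31: ✗
parcel=L99: ✓ → 1059
parcel=L69: ✗
parcel=L11: ✓ → 1662
parcel=L94: ✓ → 3362
parcel=L75: ✓ → 4043
parcel=L32: ✓ → 1654
parcel=L12: ✓ → 2382
parcel=L66: ✓ → 2134
parcel=L28: ✓ → 3967
insured_sum = 537 + 1488 + 1059 + 1662 + 3362 + 4043 + 1654 + 2382 + 2134 + 3967 = 22288
—
[length_cm_sum: length_cm BETWEEN 131 AND 189 AND service <> 'express']
parcel=L40: ✗
parcel=L83: ✗
parcel=L31: ✗
parcel=L99: ✓ → 1059
parcel=L69: ✗
parcel=L11: ✗
parcel=L94: ✓ → 3362
parcel=L75: ✗
parcel=L32: ✗
parcel=L12: ✗
parcel=L66: ✗
parcel=L28: ✗
length_cm_sum = 1059 + 3362 = 4421

insured_sum=22288, length_cm_sum=4421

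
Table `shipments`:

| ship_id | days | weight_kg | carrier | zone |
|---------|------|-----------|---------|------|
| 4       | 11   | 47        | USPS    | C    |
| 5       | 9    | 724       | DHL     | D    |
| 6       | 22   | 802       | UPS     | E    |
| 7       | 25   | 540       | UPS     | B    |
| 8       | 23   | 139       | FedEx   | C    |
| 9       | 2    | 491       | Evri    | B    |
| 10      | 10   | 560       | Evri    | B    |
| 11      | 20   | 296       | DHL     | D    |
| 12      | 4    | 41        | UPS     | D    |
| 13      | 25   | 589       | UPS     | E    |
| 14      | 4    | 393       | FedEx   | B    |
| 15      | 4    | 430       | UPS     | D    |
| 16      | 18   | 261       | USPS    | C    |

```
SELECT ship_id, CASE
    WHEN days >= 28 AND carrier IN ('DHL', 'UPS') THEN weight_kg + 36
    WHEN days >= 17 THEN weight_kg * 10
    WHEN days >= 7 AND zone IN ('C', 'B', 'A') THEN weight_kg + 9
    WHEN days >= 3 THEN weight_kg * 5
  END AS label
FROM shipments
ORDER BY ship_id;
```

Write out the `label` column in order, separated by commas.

56, 3620, 8020, 5400, 1390, NULL, 569, 2960, 205, 5890, 1965, 2150, 2610

ship_id=4: days >= 7 AND zone IN ('C', 'B', 'A') → 56
ship_id=5: days >= 3 → 3620
ship_id=6: days >= 17 → 8020
ship_id=7: days >= 17 → 5400
ship_id=8: days >= 17 → 1390
ship_id=9: (no match → NULL) → NULL
ship_id=10: days >= 7 AND zone IN ('C', 'B', 'A') → 569
ship_id=11: days >= 17 → 2960
ship_id=12: days >= 3 → 205
ship_id=13: days >= 17 → 5890
ship_id=14: days >= 3 → 1965
ship_id=15: days >= 3 → 2150
ship_id=16: days >= 17 → 2610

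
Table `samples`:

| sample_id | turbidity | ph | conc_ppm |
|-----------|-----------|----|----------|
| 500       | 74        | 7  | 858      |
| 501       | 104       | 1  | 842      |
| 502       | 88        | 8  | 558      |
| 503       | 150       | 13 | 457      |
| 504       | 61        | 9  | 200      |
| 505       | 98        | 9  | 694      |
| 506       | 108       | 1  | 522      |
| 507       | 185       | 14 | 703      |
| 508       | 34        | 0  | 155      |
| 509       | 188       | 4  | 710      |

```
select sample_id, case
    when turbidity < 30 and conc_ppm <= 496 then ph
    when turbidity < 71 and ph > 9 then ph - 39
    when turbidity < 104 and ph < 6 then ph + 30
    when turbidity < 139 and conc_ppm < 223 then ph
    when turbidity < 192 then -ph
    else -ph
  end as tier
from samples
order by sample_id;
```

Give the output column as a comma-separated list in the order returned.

-7, -1, -8, -13, 9, -9, -1, -14, 30, -4

sample_id=500: turbidity < 192 → -7
sample_id=501: turbidity < 192 → -1
sample_id=502: turbidity < 192 → -8
sample_id=503: turbidity < 192 → -13
sample_id=504: turbidity < 139 and conc_ppm < 223 → 9
sample_id=505: turbidity < 192 → -9
sample_id=506: turbidity < 192 → -1
sample_id=507: turbidity < 192 → -14
sample_id=508: turbidity < 104 and ph < 6 → 30
sample_id=509: turbidity < 192 → -4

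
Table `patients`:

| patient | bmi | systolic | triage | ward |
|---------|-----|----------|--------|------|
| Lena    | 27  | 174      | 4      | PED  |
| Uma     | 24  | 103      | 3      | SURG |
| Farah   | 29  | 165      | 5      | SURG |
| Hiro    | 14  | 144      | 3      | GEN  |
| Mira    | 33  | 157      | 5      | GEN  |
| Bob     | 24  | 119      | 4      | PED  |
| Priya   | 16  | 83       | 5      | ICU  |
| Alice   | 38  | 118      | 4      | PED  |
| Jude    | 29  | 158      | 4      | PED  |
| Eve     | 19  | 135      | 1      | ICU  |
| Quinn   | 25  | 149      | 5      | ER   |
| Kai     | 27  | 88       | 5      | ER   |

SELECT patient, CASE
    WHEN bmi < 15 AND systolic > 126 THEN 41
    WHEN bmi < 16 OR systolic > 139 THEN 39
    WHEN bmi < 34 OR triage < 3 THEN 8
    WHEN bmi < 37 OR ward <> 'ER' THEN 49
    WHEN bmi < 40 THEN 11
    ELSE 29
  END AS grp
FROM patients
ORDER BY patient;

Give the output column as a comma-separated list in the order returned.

49, 8, 8, 39, 41, 39, 8, 39, 39, 8, 39, 8

patient=Alice: bmi < 37 OR ward <> 'ER' → 49
patient=Bob: bmi < 34 OR triage < 3 → 8
patient=Eve: bmi < 34 OR triage < 3 → 8
patient=Farah: bmi < 16 OR systolic > 139 → 39
patient=Hiro: bmi < 15 AND systolic > 126 → 41
patient=Jude: bmi < 16 OR systolic > 139 → 39
patient=Kai: bmi < 34 OR triage < 3 → 8
patient=Lena: bmi < 16 OR systolic > 139 → 39
patient=Mira: bmi < 16 OR systolic > 139 → 39
patient=Priya: bmi < 34 OR triage < 3 → 8
patient=Quinn: bmi < 16 OR systolic > 139 → 39
patient=Uma: bmi < 34 OR triage < 3 → 8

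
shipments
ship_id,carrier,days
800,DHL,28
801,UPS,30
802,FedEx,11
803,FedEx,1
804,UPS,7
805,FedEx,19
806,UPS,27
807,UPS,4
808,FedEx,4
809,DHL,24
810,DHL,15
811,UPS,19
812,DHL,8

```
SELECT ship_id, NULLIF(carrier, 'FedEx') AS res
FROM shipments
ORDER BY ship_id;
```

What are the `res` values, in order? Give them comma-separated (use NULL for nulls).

DHL, UPS, NULL, NULL, UPS, NULL, UPS, UPS, NULL, DHL, DHL, UPS, DHL

ship_id=800: carrier=DHL vs FedEx: differ → DHL
ship_id=801: carrier=UPS vs FedEx: differ → UPS
ship_id=802: carrier=FedEx vs FedEx: equal → NULL
ship_id=803: carrier=FedEx vs FedEx: equal → NULL
ship_id=804: carrier=UPS vs FedEx: differ → UPS
ship_id=805: carrier=FedEx vs FedEx: equal → NULL
ship_id=806: carrier=UPS vs FedEx: differ → UPS
ship_id=807: carrier=UPS vs FedEx: differ → UPS
ship_id=808: carrier=FedEx vs FedEx: equal → NULL
ship_id=809: carrier=DHL vs FedEx: differ → DHL
ship_id=810: carrier=DHL vs FedEx: differ → DHL
ship_id=811: carrier=UPS vs FedEx: differ → UPS
ship_id=812: carrier=DHL vs FedEx: differ → DHL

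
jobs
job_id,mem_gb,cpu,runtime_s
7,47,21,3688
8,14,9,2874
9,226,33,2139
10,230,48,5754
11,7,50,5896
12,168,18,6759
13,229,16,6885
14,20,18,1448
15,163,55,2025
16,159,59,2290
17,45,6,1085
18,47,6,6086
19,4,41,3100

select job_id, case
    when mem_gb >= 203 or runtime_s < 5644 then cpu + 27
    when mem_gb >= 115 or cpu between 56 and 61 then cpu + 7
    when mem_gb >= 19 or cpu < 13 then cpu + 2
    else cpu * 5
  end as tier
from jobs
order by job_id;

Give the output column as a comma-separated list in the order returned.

job_id=7: mem_gb >= 203 or runtime_s < 5644 → 48
job_id=8: mem_gb >= 203 or runtime_s < 5644 → 36
job_id=9: mem_gb >= 203 or runtime_s < 5644 → 60
job_id=10: mem_gb >= 203 or runtime_s < 5644 → 75
job_id=11: ELSE → 250
job_id=12: mem_gb >= 115 or cpu between 56 and 61 → 25
job_id=13: mem_gb >= 203 or runtime_s < 5644 → 43
job_id=14: mem_gb >= 203 or runtime_s < 5644 → 45
job_id=15: mem_gb >= 203 or runtime_s < 5644 → 82
job_id=16: mem_gb >= 203 or runtime_s < 5644 → 86
job_id=17: mem_gb >= 203 or runtime_s < 5644 → 33
job_id=18: mem_gb >= 19 or cpu < 13 → 8
job_id=19: mem_gb >= 203 or runtime_s < 5644 → 68

48, 36, 60, 75, 250, 25, 43, 45, 82, 86, 33, 8, 68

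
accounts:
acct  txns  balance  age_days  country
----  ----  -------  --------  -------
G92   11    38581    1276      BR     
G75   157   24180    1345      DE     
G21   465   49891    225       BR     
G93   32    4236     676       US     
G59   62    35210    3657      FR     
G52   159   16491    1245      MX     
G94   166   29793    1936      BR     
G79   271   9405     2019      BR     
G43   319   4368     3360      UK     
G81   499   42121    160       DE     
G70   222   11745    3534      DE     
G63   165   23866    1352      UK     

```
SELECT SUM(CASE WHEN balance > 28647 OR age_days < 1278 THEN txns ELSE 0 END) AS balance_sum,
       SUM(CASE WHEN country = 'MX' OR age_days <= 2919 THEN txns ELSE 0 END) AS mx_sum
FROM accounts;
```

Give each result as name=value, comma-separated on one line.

balance_sum=1394, mx_sum=1925

[balance_sum: balance > 28647 OR age_days < 1278]
acct=G92: ✓ → 11
acct=G75: ✗
acct=G21: ✓ → 465
acct=G93: ✓ → 32
acct=G59: ✓ → 62
acct=G52: ✓ → 159
acct=G94: ✓ → 166
acct=G79: ✗
acct=G43: ✗
acct=G81: ✓ → 499
acct=G70: ✗
acct=G63: ✗
balance_sum = 11 + 465 + 32 + 62 + 159 + 166 + 499 = 1394
—
[mx_sum: country = 'MX' OR age_days <= 2919]
acct=G92: ✓ → 11
acct=G75: ✓ → 157
acct=G21: ✓ → 465
acct=G93: ✓ → 32
acct=G59: ✗
acct=G52: ✓ → 159
acct=G94: ✓ → 166
acct=G79: ✓ → 271
acct=G43: ✗
acct=G81: ✓ → 499
acct=G70: ✗
acct=G63: ✓ → 165
mx_sum = 11 + 157 + 465 + 32 + 159 + 166 + 271 + 499 + 165 = 1925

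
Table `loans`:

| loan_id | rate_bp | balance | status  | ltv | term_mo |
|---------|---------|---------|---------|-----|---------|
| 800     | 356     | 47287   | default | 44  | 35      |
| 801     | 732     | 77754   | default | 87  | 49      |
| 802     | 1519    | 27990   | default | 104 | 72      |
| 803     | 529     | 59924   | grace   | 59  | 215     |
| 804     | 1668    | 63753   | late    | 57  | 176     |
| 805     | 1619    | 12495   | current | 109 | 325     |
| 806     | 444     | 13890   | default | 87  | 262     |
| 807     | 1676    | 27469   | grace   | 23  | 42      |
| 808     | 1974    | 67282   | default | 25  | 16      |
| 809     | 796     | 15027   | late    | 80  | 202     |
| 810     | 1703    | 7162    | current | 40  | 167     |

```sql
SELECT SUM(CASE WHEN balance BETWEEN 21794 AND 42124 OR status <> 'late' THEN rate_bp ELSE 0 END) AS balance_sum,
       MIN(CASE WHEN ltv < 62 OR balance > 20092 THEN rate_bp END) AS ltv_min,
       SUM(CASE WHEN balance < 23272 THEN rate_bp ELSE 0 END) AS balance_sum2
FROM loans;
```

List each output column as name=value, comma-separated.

balance_sum=10552, ltv_min=356, balance_sum2=4562

[balance_sum: balance BETWEEN 21794 AND 42124 OR status <> 'late']
loan_id=800: ✓ → 356
loan_id=801: ✓ → 732
loan_id=802: ✓ → 1519
loan_id=803: ✓ → 529
loan_id=804: ✗
loan_id=805: ✓ → 1619
loan_id=806: ✓ → 444
loan_id=807: ✓ → 1676
loan_id=808: ✓ → 1974
loan_id=809: ✗
loan_id=810: ✓ → 1703
balance_sum = 356 + 732 + 1519 + 529 + 1619 + 444 + 1676 + 1974 + 1703 = 10552
—
[ltv_min: ltv < 62 OR balance > 20092]
loan_id=800: ✓ → 356
loan_id=801: ✓ → 732
loan_id=802: ✓ → 1519
loan_id=803: ✓ → 529
loan_id=804: ✓ → 1668
loan_id=805: ✗
loan_id=806: ✗
loan_id=807: ✓ → 1676
loan_id=808: ✓ → 1974
loan_id=809: ✗
loan_id=810: ✓ → 1703
ltv_min = MIN(356, 732, 1519, 529, 1668, 1676, 1974, 1703) = 356
—
[balance_sum2: balance < 23272]
loan_id=800: ✗
loan_id=801: ✗
loan_id=802: ✗
loan_id=803: ✗
loan_id=804: ✗
loan_id=805: ✓ → 1619
loan_id=806: ✓ → 444
loan_id=807: ✗
loan_id=808: ✗
loan_id=809: ✓ → 796
loan_id=810: ✓ → 1703
balance_sum2 = 1619 + 444 + 796 + 1703 = 4562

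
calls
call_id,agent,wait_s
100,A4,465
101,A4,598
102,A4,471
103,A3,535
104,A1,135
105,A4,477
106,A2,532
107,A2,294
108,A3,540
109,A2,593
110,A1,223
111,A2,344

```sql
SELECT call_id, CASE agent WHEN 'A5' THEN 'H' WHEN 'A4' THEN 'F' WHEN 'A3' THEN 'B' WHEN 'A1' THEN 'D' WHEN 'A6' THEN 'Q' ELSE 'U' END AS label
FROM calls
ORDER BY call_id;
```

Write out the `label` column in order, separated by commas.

F, F, F, B, D, F, U, U, B, U, D, U

call_id=100: agent='A4' → F
call_id=101: agent='A4' → F
call_id=102: agent='A4' → F
call_id=103: agent='A3' → B
call_id=104: agent='A1' → D
call_id=105: agent='A4' → F
call_id=106: ELSE → U
call_id=107: ELSE → U
call_id=108: agent='A3' → B
call_id=109: ELSE → U
call_id=110: agent='A1' → D
call_id=111: ELSE → U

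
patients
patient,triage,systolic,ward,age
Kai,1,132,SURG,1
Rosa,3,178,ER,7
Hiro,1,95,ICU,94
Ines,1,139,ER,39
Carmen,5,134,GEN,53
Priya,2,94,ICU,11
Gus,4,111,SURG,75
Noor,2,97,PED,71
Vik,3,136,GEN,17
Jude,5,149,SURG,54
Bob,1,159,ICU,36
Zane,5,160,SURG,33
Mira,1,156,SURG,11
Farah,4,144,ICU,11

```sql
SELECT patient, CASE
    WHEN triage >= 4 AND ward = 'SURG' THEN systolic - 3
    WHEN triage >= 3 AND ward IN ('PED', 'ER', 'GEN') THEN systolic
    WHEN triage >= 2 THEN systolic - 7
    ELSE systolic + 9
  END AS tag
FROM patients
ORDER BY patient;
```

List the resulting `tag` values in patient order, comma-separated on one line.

168, 134, 137, 108, 104, 148, 146, 141, 165, 90, 87, 178, 136, 157

patient=Bob: ELSE → 168
patient=Carmen: triage >= 3 AND ward IN ('PED', 'ER', 'GEN') → 134
patient=Farah: triage >= 2 → 137
patient=Gus: triage >= 4 AND ward = 'SURG' → 108
patient=Hiro: ELSE → 104
patient=Ines: ELSE → 148
patient=Jude: triage >= 4 AND ward = 'SURG' → 146
patient=Kai: ELSE → 141
patient=Mira: ELSE → 165
patient=Noor: triage >= 2 → 90
patient=Priya: triage >= 2 → 87
patient=Rosa: triage >= 3 AND ward IN ('PED', 'ER', 'GEN') → 178
patient=Vik: triage >= 3 AND ward IN ('PED', 'ER', 'GEN') → 136
patient=Zane: triage >= 4 AND ward = 'SURG' → 157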